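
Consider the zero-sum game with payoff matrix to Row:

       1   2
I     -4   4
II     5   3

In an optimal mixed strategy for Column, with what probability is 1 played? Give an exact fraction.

1/10

Row minima: I → -4, II → 3; maximin = 3.
Column maxima: 1 → 5, 2 → 4; minimax = 4.
3 ≠ 4, so there is no saddle point; optimal play is mixed.
Let Row play I with probability p. Expected payoff against 1: (-4)p + 5(1−p) = −9p + 5; against 2: 4p + 3(1−p) = p + 3.
Setting these equal: −9p + 5 = p + 3 ⇒ −10p = -2 ⇒ p = 1/5, and the value is (-9)·(1/5) + 5 = 16/5.
For Column: with q = P(1), equating I's and II's payoffs gives −8q + 4 = 2q + 3 ⇒ q = 1/10.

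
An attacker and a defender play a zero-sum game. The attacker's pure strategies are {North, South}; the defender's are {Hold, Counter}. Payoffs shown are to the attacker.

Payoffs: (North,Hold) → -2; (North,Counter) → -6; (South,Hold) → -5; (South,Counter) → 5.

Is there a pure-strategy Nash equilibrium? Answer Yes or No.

Row minima: North → -6, South → -5; maximin = -5.
Column maxima: Hold → -2, Counter → 5; minimax = -2.
-5 ≠ -2, so no pure-strategy equilibrium exists.

No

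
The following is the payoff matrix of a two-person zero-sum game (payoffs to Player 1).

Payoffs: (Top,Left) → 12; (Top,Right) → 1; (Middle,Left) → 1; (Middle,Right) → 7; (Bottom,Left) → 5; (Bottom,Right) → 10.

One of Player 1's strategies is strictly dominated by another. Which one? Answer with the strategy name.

Bottom gives a strictly higher payoff than Middle against every column: 5 > 1, 10 > 7.
So Middle is strictly dominated and Player 1 never plays it.

Middle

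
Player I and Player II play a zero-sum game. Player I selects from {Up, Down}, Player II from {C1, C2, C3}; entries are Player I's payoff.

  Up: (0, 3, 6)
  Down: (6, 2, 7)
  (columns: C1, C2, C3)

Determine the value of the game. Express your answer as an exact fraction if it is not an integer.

Row minima: Up → 0, Down → 2; maximin = 2.
Column maxima: C1 → 6, C2 → 3, C3 → 7; minimax = 3.
2 ≠ 3, so there is no saddle point; optimal play is mixed.
C3 is strictly dominated by C1 (it gives Player I strictly more in every row), so Player II never plays it.
On the remaining 2×2 (Up, Down vs C1, C2):
Let Player I play Up with probability p. Expected payoff against C1: 0p + 6(1−p) = −6p + 6; against C2: 3p + 2(1−p) = p + 2.
Setting these equal: −6p + 6 = p + 2 ⇒ −7p = -4 ⇒ p = 4/7, and the value is (-6)·(4/7) + 6 = 18/7.
For Player II: with q = P(C1), equating Up's and Down's payoffs gives −3q + 3 = 4q + 2 ⇒ q = 1/7.

18/7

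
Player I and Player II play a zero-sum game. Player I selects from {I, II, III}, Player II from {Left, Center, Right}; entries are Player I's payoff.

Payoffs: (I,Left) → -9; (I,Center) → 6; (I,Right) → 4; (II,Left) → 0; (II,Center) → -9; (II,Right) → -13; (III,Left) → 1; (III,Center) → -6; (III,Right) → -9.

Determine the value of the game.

-77/23

Row minima: I → -9, II → -13, III → -9; maximin = -9.
Column maxima: Left → 1, Center → 6, Right → 4; minimax = 1.
-9 ≠ 1, so there is no saddle point; optimal play is mixed.
II is strictly dominated by III, so Player I never plays it.
Center is strictly dominated by Right (it gives Player I strictly more in every row), so Player II never plays it.
On the remaining 2×2 (I, III vs Left, Right):
Let Player I play I with probability p. Expected payoff against Left: (-9)p + 1(1−p) = −10p + 1; against Right: 4p + (-9)(1−p) = 13p − 9.
Setting these equal: −10p + 1 = 13p − 9 ⇒ −23p = -10 ⇒ p = 10/23, and the value is (-10)·(10/23) + 1 = -77/23.
For Player II: with q = P(Left), equating I's and III's payoffs gives −13q + 4 = 10q − 9 ⇒ q = 13/23.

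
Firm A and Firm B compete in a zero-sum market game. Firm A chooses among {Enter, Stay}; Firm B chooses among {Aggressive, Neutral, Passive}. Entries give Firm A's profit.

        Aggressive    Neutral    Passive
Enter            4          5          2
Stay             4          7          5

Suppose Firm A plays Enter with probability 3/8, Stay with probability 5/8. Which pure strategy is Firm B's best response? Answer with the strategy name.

Passive

If Firm B plays Aggressive, Firm A's expected payoff is (3/8)·4 + (5/8)·4 = 4.
If Firm B plays Neutral, Firm A's expected payoff is (3/8)·5 + (5/8)·7 = 25/4.
If Firm B plays Passive, Firm A's expected payoff is (3/8)·2 + (5/8)·5 = 31/8.
Firm B minimizes Firm A's payoff; the smallest is 31/8, so the best response is Passive.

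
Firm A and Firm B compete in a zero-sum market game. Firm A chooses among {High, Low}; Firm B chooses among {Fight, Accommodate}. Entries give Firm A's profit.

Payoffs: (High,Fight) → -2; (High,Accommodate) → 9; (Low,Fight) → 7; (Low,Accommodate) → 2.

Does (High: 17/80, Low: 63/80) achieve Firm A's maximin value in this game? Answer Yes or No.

No

Against Fight this mix gives (17/80)·(-2) + (63/80)·7 = 407/80.
Against Accommodate this mix gives (17/80)·9 + (63/80)·2 = 279/80.
Firm B will play Accommodate, holding Firm A to 279/80. Shifting weight toward the row that does better against Accommodate would raise this floor (the equalizing mix achieves 67/16 against both Accommodate and Fight), so the proposed strategy is not optimal.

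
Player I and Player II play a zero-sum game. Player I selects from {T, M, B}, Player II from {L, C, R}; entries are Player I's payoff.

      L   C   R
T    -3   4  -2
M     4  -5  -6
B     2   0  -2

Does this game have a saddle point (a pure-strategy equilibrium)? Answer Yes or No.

Row minima: T → -3, M → -6, B → -2; maximin = -2.
Column maxima: L → 4, C → 4, R → -2; minimax = -2.
maximin = minimax = -2, so a saddle point exists.

Yes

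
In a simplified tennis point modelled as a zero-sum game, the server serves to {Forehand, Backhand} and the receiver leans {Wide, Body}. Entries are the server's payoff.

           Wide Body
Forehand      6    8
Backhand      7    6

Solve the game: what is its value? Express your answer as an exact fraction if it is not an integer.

20/3

Row minima: Forehand → 6, Backhand → 6; maximin = 6.
Column maxima: Wide → 7, Body → 8; minimax = 7.
6 ≠ 7, so there is no saddle point; optimal play is mixed.
Let the server play Forehand with probability p. Expected payoff against Wide: 6p + 7(1−p) = −p + 7; against Body: 8p + 6(1−p) = 2p + 6.
Setting these equal: −p + 7 = 2p + 6 ⇒ −3p = -1 ⇒ p = 1/3, and the value is (-1)·(1/3) + 7 = 20/3.
For the receiver: with q = P(Wide), equating Forehand's and Backhand's payoffs gives −2q + 8 = q + 6 ⇒ q = 2/3.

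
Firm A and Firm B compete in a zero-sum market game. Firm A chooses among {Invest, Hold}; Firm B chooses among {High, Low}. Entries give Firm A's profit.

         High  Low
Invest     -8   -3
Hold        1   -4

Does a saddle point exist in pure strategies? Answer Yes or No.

No

Row minima: Invest → -8, Hold → -4; maximin = -4.
Column maxima: High → 1, Low → -3; minimax = -3.
-4 ≠ -3, so no pure-strategy equilibrium exists.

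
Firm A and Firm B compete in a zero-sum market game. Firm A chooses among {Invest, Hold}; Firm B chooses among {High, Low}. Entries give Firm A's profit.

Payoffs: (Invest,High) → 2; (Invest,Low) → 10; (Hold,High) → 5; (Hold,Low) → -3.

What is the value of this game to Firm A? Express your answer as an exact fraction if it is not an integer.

Row minima: Invest → 2, Hold → -3; maximin = 2.
Column maxima: High → 5, Low → 10; minimax = 5.
2 ≠ 5, so there is no saddle point; optimal play is mixed.
Let Firm A play Invest with probability p. Expected payoff against High: 2p + 5(1−p) = −3p + 5; against Low: 10p + (-3)(1−p) = 13p − 3.
Setting these equal: −3p + 5 = 13p − 3 ⇒ −16p = -8 ⇒ p = 1/2, and the value is (-3)·(1/2) + 5 = 7/2.
For Firm B: with q = P(High), equating Invest's and Hold's payoffs gives −8q + 10 = 8q − 3 ⇒ q = 13/16.

7/2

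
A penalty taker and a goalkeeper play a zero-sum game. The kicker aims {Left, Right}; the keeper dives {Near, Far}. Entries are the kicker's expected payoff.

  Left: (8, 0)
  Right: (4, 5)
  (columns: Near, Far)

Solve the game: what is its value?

Row minima: Left → 0, Right → 4; maximin = 4.
Column maxima: Near → 8, Far → 5; minimax = 5.
4 ≠ 5, so there is no saddle point; optimal play is mixed.
Let the kicker play Left with probability p. Expected payoff against Near: 8p + 4(1−p) = 4p + 4; against Far: 0p + 5(1−p) = −5p + 5.
Setting these equal: 4p + 4 = −5p + 5 ⇒ 9p = 1 ⇒ p = 1/9, and the value is (4)·(1/9) + 4 = 40/9.
For the keeper: with q = P(Near), equating Left's and Right's payoffs gives 8q = −q + 5 ⇒ q = 5/9.

40/9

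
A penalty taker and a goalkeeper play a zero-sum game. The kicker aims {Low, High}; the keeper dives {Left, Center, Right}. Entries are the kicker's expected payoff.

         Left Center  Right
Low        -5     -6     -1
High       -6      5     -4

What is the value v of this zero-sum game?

Row minima: Low → -6, High → -6; maximin = -6.
Column maxima: Left → -5, Center → 5, Right → -1; minimax = -5.
-6 ≠ -5, so there is no saddle point; optimal play is mixed.
Right is strictly dominated by Left (it gives the kicker strictly more in every row), so the keeper never plays it.
On the remaining 2×2 (Low, High vs Left, Center):
Let the kicker play Low with probability p. Expected payoff against Left: (-5)p + (-6)(1−p) = p − 6; against Center: (-6)p + 5(1−p) = −11p + 5.
Setting these equal: p − 6 = −11p + 5 ⇒ 12p = 11 ⇒ p = 11/12, and the value is (1)·(11/12) − 6 = -61/12.
For the keeper: with q = P(Left), equating Low's and High's payoffs gives q − 6 = −11q + 5 ⇒ q = 11/12.

-61/12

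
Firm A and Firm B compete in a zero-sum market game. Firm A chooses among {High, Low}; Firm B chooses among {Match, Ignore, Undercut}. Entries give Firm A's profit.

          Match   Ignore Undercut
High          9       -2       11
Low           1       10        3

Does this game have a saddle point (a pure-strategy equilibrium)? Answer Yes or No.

No

Row minima: High → -2, Low → 1; maximin = 1.
Column maxima: Match → 9, Ignore → 10, Undercut → 11; minimax = 9.
1 ≠ 9, so no pure-strategy equilibrium exists.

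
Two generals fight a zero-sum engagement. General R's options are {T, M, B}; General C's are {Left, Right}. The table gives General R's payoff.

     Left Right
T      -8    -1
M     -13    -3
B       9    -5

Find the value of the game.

-7/3

Row minima: T → -8, M → -13, B → -5; maximin = -5.
Column maxima: Left → 9, Right → -1; minimax = -1.
-5 ≠ -1, so there is no saddle point; optimal play is mixed.
M is strictly dominated by T, so General R never plays it.
On the remaining 2×2 (T, B vs Left, Right):
Let General R play T with probability p. Expected payoff against Left: (-8)p + 9(1−p) = −17p + 9; against Right: (-1)p + (-5)(1−p) = 4p − 5.
Setting these equal: −17p + 9 = 4p − 5 ⇒ −21p = -14 ⇒ p = 2/3, and the value is (-17)·(2/3) + 9 = -7/3.
For General C: with q = P(Left), equating T's and B's payoffs gives −7q − 1 = 14q − 5 ⇒ q = 4/21.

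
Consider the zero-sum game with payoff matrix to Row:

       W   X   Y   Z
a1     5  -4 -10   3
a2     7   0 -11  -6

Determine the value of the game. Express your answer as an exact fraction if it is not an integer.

-10

Row minima: a1 → -10, a2 → -11; maximin = -10.
Column maxima: W → 7, X → 0, Y → -10, Z → 3; minimax = -10.
Since maximin = minimax = -10, there is a saddle point and the value is -10.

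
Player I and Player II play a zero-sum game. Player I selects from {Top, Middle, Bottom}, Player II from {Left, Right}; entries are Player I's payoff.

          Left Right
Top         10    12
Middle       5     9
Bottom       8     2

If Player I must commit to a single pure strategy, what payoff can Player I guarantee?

10

Row minima: Top → 10, Middle → 5, Bottom → 2.
The best of these is 10.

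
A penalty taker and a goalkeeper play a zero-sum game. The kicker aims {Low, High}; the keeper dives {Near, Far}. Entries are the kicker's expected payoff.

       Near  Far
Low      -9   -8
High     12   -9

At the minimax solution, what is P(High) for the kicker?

1/22

Row minima: Low → -9, High → -9; maximin = -9.
Column maxima: Near → 12, Far → -8; minimax = -8.
-9 ≠ -8, so there is no saddle point; optimal play is mixed.
Let the kicker play Low with probability p. Expected payoff against Near: (-9)p + 12(1−p) = −21p + 12; against Far: (-8)p + (-9)(1−p) = p − 9.
Setting these equal: −21p + 12 = p − 9 ⇒ −22p = -21 ⇒ p = 21/22, and the value is (-21)·(21/22) + 12 = -177/22.
For the keeper: with q = P(Near), equating Low's and High's payoffs gives −q − 8 = 21q − 9 ⇒ q = 1/22.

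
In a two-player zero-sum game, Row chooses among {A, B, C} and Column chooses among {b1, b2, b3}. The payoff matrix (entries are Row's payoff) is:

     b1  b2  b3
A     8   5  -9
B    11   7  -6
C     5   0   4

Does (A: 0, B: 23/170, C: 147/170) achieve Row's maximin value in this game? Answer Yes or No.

Against b1 this mix gives (23/170)·11 + (147/170)·5 = 494/85.
Against b2 this mix gives (23/170)·7 + (147/170)·0 = 161/170.
Against b3 this mix gives (23/170)·(-6) + (147/170)·4 = 45/17.
Column will play b2, holding Row to 161/170. Shifting weight toward the row that does better against b2 would raise this floor (the equalizing mix achieves 28/17 against both b2 and b3), so the proposed strategy is not optimal.

No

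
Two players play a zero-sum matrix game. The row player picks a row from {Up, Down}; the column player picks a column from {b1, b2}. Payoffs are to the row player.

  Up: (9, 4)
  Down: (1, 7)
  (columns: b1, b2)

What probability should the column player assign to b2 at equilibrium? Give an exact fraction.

8/11

Row minima: Up → 4, Down → 1; maximin = 4.
Column maxima: b1 → 9, b2 → 7; minimax = 7.
4 ≠ 7, so there is no saddle point; optimal play is mixed.
Let the row player play Up with probability p. Expected payoff against b1: 9p + 1(1−p) = 8p + 1; against b2: 4p + 7(1−p) = −3p + 7.
Setting these equal: 8p + 1 = −3p + 7 ⇒ 11p = 6 ⇒ p = 6/11, and the value is (8)·(6/11) + 1 = 59/11.
For the column player: with q = P(b1), equating Up's and Down's payoffs gives 5q + 4 = −6q + 7 ⇒ q = 3/11.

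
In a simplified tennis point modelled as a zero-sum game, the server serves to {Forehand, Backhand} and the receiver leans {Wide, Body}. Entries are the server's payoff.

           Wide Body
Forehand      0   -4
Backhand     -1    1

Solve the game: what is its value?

Row minima: Forehand → -4, Backhand → -1; maximin = -1.
Column maxima: Wide → 0, Body → 1; minimax = 0.
-1 ≠ 0, so there is no saddle point; optimal play is mixed.
Let the server play Forehand with probability p. Expected payoff against Wide: 0p + (-1)(1−p) = p − 1; against Body: (-4)p + 1(1−p) = −5p + 1.
Setting these equal: p − 1 = −5p + 1 ⇒ 6p = 2 ⇒ p = 1/3, and the value is (1)·(1/3) − 1 = -2/3.
For the receiver: with q = P(Wide), equating Forehand's and Backhand's payoffs gives 4q − 4 = −2q + 1 ⇒ q = 5/6.

-2/3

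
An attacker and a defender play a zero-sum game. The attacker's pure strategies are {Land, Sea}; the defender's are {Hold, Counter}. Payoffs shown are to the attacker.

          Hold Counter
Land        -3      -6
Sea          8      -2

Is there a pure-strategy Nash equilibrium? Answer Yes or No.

Yes

Row minima: Land → -6, Sea → -2; maximin = -2.
Column maxima: Hold → 8, Counter → -2; minimax = -2.
maximin = minimax = -2, so a saddle point exists.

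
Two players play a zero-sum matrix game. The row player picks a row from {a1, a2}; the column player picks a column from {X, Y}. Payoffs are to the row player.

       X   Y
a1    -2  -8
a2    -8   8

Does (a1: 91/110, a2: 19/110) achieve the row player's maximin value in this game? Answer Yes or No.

Against X this mix gives (91/110)·(-2) + (19/110)·(-8) = -167/55.
Against Y this mix gives (91/110)·(-8) + (19/110)·8 = -288/55.
The column player will play Y, holding the row player to -288/55. Shifting weight toward the row that does better against Y would raise this floor (the equalizing mix achieves -40/11 against both Y and X), so the proposed strategy is not optimal.

No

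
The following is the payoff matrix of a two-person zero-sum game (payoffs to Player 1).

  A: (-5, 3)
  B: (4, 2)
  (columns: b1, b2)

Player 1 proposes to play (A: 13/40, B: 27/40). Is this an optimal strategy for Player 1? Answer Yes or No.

No

Against b1 this mix gives (13/40)·(-5) + (27/40)·4 = 43/40.
Against b2 this mix gives (13/40)·3 + (27/40)·2 = 93/40.
Player 2 will play b1, holding Player 1 to 43/40. Shifting weight toward the row that does better against b1 would raise this floor (the equalizing mix achieves 11/5 against both b1 and b2), so the proposed strategy is not optimal.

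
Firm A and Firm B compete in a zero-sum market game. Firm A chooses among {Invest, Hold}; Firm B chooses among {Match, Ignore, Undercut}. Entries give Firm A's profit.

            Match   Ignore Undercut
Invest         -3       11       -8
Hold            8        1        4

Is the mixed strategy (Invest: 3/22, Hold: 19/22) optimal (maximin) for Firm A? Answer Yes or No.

Against Match this mix gives (3/22)·(-3) + (19/22)·8 = 13/2.
Against Ignore this mix gives (3/22)·11 + (19/22)·1 = 26/11.
Against Undercut this mix gives (3/22)·(-8) + (19/22)·4 = 26/11.
All of Firm B's active replies (Ignore, Undercut) yield 26/11, and no column does worse for Firm A. The mix makes Firm B indifferent and guarantees 26/11, so it is optimal.

Yes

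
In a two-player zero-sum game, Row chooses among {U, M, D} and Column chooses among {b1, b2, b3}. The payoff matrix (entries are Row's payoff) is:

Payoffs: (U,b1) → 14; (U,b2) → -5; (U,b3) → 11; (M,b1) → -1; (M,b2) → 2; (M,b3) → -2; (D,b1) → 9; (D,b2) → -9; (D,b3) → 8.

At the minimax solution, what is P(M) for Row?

4/5

Row minima: U → -5, M → -2, D → -9; maximin = -2.
Column maxima: b1 → 14, b2 → 2, b3 → 11; minimax = 2.
-2 ≠ 2, so there is no saddle point; optimal play is mixed.
D is strictly dominated by U, so Row never plays it.
b1 is strictly dominated by b3 (it gives Row strictly more in every row), so Column never plays it.
On the remaining 2×2 (U, M vs b2, b3):
Let Row play U with probability p. Expected payoff against b2: (-5)p + 2(1−p) = −7p + 2; against b3: 11p + (-2)(1−p) = 13p − 2.
Setting these equal: −7p + 2 = 13p − 2 ⇒ −20p = -4 ⇒ p = 1/5, and the value is (-7)·(1/5) + 2 = 3/5.
For Column: with q = P(b2), equating U's and M's payoffs gives −16q + 11 = 4q − 2 ⇒ q = 13/20.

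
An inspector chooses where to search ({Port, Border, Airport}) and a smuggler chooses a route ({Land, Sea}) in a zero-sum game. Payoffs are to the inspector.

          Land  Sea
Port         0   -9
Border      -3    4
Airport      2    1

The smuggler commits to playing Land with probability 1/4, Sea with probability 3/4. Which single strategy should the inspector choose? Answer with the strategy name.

Border

Expected payoff of Port: (1/4)·0 + (3/4)·(-9) = -27/4.
Expected payoff of Border: (1/4)·(-3) + (3/4)·4 = 9/4.
Expected payoff of Airport: (1/4)·2 + (3/4)·1 = 5/4.
The largest is 9/4, so the inspector's best response is Border.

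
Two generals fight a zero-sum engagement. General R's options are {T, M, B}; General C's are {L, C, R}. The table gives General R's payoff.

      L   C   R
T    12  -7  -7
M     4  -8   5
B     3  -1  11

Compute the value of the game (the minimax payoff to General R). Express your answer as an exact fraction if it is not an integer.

-1

Row minima: T → -7, M → -8, B → -1; maximin = -1.
Column maxima: L → 12, C → -1, R → 11; minimax = -1.
Since maximin = minimax = -1, there is a saddle point and the value is -1.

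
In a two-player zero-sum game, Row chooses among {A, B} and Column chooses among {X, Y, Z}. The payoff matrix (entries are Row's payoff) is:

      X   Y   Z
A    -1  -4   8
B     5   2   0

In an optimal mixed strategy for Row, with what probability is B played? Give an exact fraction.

6/7

Row minima: A → -4, B → 0; maximin = 0.
Column maxima: X → 5, Y → 2, Z → 8; minimax = 2.
0 ≠ 2, so there is no saddle point; optimal play is mixed.
X is strictly dominated by Y (it gives Row strictly more in every row), so Column never plays it.
On the remaining 2×2 (A, B vs Y, Z):
Let Row play A with probability p. Expected payoff against Y: (-4)p + 2(1−p) = −6p + 2; against Z: 8p + 0(1−p) = 8p.
Setting these equal: −6p + 2 = 8p ⇒ −14p = -2 ⇒ p = 1/7, and the value is (-6)·(1/7) + 2 = 8/7.
For Column: with q = P(Y), equating A's and B's payoffs gives −12q + 8 = 2q ⇒ q = 4/7.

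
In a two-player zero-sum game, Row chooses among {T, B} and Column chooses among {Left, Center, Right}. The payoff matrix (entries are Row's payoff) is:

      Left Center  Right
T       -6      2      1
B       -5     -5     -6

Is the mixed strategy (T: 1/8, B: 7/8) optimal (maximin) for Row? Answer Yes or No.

Against Left this mix gives (1/8)·(-6) + (7/8)·(-5) = -41/8.
Against Center this mix gives (1/8)·2 + (7/8)·(-5) = -33/8.
Against Right this mix gives (1/8)·1 + (7/8)·(-6) = -41/8.
All of Column's active replies (Left, Right) yield -41/8, and no column does worse for Row. The mix makes Column indifferent and guarantees -41/8, so it is optimal.

Yes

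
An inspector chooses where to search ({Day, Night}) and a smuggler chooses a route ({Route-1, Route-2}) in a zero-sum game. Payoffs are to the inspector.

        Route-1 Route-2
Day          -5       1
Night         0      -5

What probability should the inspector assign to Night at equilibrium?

6/11

Row minima: Day → -5, Night → -5; maximin = -5.
Column maxima: Route-1 → 0, Route-2 → 1; minimax = 0.
-5 ≠ 0, so there is no saddle point; optimal play is mixed.
Let the inspector play Day with probability p. Expected payoff against Route-1: (-5)p + 0(1−p) = −5p; against Route-2: 1p + (-5)(1−p) = 6p − 5.
Setting these equal: −5p = 6p − 5 ⇒ −11p = -5 ⇒ p = 5/11, and the value is (-5)·(5/11) = -25/11.
For the smuggler: with q = P(Route-1), equating Day's and Night's payoffs gives −6q + 1 = 5q − 5 ⇒ q = 6/11.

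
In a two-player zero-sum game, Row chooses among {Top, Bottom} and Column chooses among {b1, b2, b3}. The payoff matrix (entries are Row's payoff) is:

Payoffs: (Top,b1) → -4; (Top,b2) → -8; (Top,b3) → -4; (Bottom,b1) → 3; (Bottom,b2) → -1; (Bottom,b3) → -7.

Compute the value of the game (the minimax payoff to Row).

-26/5

Row minima: Top → -8, Bottom → -7; maximin = -7.
Column maxima: b1 → 3, b2 → -1, b3 → -4; minimax = -4.
-7 ≠ -4, so there is no saddle point; optimal play is mixed.
b1 is strictly dominated by b2 (it gives Row strictly more in every row), so Column never plays it.
On the remaining 2×2 (Top, Bottom vs b2, b3):
Let Row play Top with probability p. Expected payoff against b2: (-8)p + (-1)(1−p) = −7p − 1; against b3: (-4)p + (-7)(1−p) = 3p − 7.
Setting these equal: −7p − 1 = 3p − 7 ⇒ −10p = -6 ⇒ p = 3/5, and the value is (-7)·(3/5) − 1 = -26/5.
For Column: with q = P(b2), equating Top's and Bottom's payoffs gives −4q − 4 = 6q − 7 ⇒ q = 3/10.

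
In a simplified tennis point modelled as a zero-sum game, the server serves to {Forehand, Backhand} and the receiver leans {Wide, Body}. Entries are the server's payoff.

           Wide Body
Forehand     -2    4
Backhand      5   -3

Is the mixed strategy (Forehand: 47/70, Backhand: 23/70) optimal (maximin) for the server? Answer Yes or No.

Against Wide this mix gives (47/70)·(-2) + (23/70)·5 = 3/10.
Against Body this mix gives (47/70)·4 + (23/70)·(-3) = 17/10.
The receiver will play Wide, holding the server to 3/10. Shifting weight toward the row that does better against Wide would raise this floor (the equalizing mix achieves 1 against both Wide and Body), so the proposed strategy is not optimal.

No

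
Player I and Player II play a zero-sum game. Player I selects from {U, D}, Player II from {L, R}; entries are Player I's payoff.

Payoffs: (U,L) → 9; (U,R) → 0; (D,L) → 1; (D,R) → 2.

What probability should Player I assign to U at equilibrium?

Row minima: U → 0, D → 1; maximin = 1.
Column maxima: L → 9, R → 2; minimax = 2.
1 ≠ 2, so there is no saddle point; optimal play is mixed.
Let Player I play U with probability p. Expected payoff against L: 9p + 1(1−p) = 8p + 1; against R: 0p + 2(1−p) = −2p + 2.
Setting these equal: 8p + 1 = −2p + 2 ⇒ 10p = 1 ⇒ p = 1/10, and the value is (8)·(1/10) + 1 = 9/5.
For Player II: with q = P(L), equating U's and D's payoffs gives 9q = −q + 2 ⇒ q = 1/5.

1/10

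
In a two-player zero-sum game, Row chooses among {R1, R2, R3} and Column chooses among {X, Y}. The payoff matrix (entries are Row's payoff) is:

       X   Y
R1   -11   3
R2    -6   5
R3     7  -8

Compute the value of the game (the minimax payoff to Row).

-1/2

Row minima: R1 → -11, R2 → -6, R3 → -8; maximin = -6.
Column maxima: X → 7, Y → 5; minimax = 5.
-6 ≠ 5, so there is no saddle point; optimal play is mixed.
R1 is strictly dominated by R2, so Row never plays it.
On the remaining 2×2 (R2, R3 vs X, Y):
Let Row play R2 with probability p. Expected payoff against X: (-6)p + 7(1−p) = −13p + 7; against Y: 5p + (-8)(1−p) = 13p − 8.
Setting these equal: −13p + 7 = 13p − 8 ⇒ −26p = -15 ⇒ p = 15/26, and the value is (-13)·(15/26) + 7 = -1/2.
For Column: with q = P(X), equating R2's and R3's payoffs gives −11q + 5 = 15q − 8 ⇒ q = 1/2.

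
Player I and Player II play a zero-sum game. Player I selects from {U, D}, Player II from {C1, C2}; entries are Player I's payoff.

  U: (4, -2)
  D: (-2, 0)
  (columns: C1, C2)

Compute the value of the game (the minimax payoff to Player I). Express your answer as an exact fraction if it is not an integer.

-1/2

Row minima: U → -2, D → -2; maximin = -2.
Column maxima: C1 → 4, C2 → 0; minimax = 0.
-2 ≠ 0, so there is no saddle point; optimal play is mixed.
Let Player I play U with probability p. Expected payoff against C1: 4p + (-2)(1−p) = 6p − 2; against C2: (-2)p + 0(1−p) = −2p.
Setting these equal: 6p − 2 = −2p ⇒ 8p = 2 ⇒ p = 1/4, and the value is (6)·(1/4) − 2 = -1/2.
For Player II: with q = P(C1), equating U's and D's payoffs gives 6q − 2 = −2q ⇒ q = 1/4.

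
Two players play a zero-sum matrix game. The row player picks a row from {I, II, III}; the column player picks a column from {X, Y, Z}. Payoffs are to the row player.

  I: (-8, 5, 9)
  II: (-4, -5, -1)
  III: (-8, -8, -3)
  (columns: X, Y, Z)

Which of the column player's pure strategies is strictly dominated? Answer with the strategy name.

X holds the row player's payoff strictly below Z in every row: -8 < 9, -4 < -1, -8 < -3.
So Z is strictly dominated for the column player.

Z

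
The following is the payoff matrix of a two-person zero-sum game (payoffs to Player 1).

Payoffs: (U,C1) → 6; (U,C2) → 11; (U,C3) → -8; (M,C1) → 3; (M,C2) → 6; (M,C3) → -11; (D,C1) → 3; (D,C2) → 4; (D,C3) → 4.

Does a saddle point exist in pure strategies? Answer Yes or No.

Row minima: U → -8, M → -11, D → 3; maximin = 3.
Column maxima: C1 → 6, C2 → 11, C3 → 4; minimax = 4.
3 ≠ 4, so no pure-strategy equilibrium exists.

No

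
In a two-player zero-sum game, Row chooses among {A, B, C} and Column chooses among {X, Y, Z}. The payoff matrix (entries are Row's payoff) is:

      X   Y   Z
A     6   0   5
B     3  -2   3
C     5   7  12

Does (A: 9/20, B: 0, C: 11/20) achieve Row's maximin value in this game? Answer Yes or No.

Against X this mix gives (9/20)·6 + (11/20)·5 = 109/20.
Against Y this mix gives (9/20)·0 + (11/20)·7 = 77/20.
Against Z this mix gives (9/20)·5 + (11/20)·12 = 177/20.
Column will play Y, holding Row to 77/20. Shifting weight toward the row that does better against Y would raise this floor (the equalizing mix achieves 21/4 against both Y and X), so the proposed strategy is not optimal.

No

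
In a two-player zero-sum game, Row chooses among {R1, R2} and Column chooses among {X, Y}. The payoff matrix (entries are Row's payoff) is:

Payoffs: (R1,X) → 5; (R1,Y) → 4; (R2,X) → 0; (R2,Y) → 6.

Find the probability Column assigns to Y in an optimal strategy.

Row minima: R1 → 4, R2 → 0; maximin = 4.
Column maxima: X → 5, Y → 6; minimax = 5.
4 ≠ 5, so there is no saddle point; optimal play is mixed.
Let Row play R1 with probability p. Expected payoff against X: 5p + 0(1−p) = 5p; against Y: 4p + 6(1−p) = −2p + 6.
Setting these equal: 5p = −2p + 6 ⇒ 7p = 6 ⇒ p = 6/7, and the value is (5)·(6/7) = 30/7.
For Column: with q = P(X), equating R1's and R2's payoffs gives q + 4 = −6q + 6 ⇒ q = 2/7.

5/7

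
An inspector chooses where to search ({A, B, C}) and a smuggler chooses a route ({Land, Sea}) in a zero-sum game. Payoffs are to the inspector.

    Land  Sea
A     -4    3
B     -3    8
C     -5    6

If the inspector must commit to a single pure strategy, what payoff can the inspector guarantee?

Row minima: A → -4, B → -3, C → -5.
The best of these is -3.

-3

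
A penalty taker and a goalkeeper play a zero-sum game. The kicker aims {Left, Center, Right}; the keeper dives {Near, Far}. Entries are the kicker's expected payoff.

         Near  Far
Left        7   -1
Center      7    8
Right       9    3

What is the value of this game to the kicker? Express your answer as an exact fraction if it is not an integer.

51/7

Row minima: Left → -1, Center → 7, Right → 3; maximin = 7.
Column maxima: Near → 9, Far → 8; minimax = 8.
7 ≠ 8, so there is no saddle point; optimal play is mixed.
Left is strictly dominated by Right, so the kicker never plays it.
On the remaining 2×2 (Center, Right vs Near, Far):
Let the kicker play Center with probability p. Expected payoff against Near: 7p + 9(1−p) = −2p + 9; against Far: 8p + 3(1−p) = 5p + 3.
Setting these equal: −2p + 9 = 5p + 3 ⇒ −7p = -6 ⇒ p = 6/7, and the value is (-2)·(6/7) + 9 = 51/7.
For the keeper: with q = P(Near), equating Center's and Right's payoffs gives −q + 8 = 6q + 3 ⇒ q = 5/7.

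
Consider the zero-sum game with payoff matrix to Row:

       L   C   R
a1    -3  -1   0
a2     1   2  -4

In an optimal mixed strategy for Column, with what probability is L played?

1/2

Row minima: a1 → -3, a2 → -4; maximin = -3.
Column maxima: L → 1, C → 2, R → 0; minimax = 0.
-3 ≠ 0, so there is no saddle point; optimal play is mixed.
C is strictly dominated by L (it gives Row strictly more in every row), so Column never plays it.
On the remaining 2×2 (a1, a2 vs L, R):
Let Row play a1 with probability p. Expected payoff against L: (-3)p + 1(1−p) = −4p + 1; against R: 0p + (-4)(1−p) = 4p − 4.
Setting these equal: −4p + 1 = 4p − 4 ⇒ −8p = -5 ⇒ p = 5/8, and the value is (-4)·(5/8) + 1 = -3/2.
For Column: with q = P(L), equating a1's and a2's payoffs gives −3q = 5q − 4 ⇒ q = 1/2.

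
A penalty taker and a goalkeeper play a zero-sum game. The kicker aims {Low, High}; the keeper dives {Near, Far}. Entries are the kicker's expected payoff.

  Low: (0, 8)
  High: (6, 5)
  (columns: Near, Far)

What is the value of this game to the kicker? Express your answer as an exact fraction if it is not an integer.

16/3

Row minima: Low → 0, High → 5; maximin = 5.
Column maxima: Near → 6, Far → 8; minimax = 6.
5 ≠ 6, so there is no saddle point; optimal play is mixed.
Let the kicker play Low with probability p. Expected payoff against Near: 0p + 6(1−p) = −6p + 6; against Far: 8p + 5(1−p) = 3p + 5.
Setting these equal: −6p + 6 = 3p + 5 ⇒ −9p = -1 ⇒ p = 1/9, and the value is (-6)·(1/9) + 6 = 16/3.
For the keeper: with q = P(Near), equating Low's and High's payoffs gives −8q + 8 = q + 5 ⇒ q = 1/3.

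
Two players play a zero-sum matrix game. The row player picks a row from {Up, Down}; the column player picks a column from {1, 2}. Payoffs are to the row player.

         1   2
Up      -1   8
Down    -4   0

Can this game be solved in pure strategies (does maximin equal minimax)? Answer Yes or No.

Row minima: Up → -1, Down → -4; maximin = -1.
Column maxima: 1 → -1, 2 → 8; minimax = -1.
maximin = minimax = -1, so a saddle point exists.

Yes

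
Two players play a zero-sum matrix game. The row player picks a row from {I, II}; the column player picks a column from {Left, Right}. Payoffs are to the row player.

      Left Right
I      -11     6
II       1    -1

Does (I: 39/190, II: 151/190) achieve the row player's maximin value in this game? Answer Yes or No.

Against Left this mix gives (39/190)·(-11) + (151/190)·1 = -139/95.
Against Right this mix gives (39/190)·6 + (151/190)·(-1) = 83/190.
The column player will play Left, holding the row player to -139/95. Shifting weight toward the row that does better against Left would raise this floor (the equalizing mix achieves -5/19 against both Left and Right), so the proposed strategy is not optimal.

No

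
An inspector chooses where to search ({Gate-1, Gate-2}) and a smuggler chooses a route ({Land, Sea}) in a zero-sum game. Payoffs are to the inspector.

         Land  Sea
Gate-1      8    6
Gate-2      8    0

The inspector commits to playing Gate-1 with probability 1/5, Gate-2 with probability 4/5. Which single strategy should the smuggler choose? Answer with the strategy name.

Sea

If the smuggler plays Land, the inspector's expected payoff is (1/5)·8 + (4/5)·8 = 8.
If the smuggler plays Sea, the inspector's expected payoff is (1/5)·6 + (4/5)·0 = 6/5.
The smuggler minimizes the inspector's payoff; the smallest is 6/5, so the best response is Sea.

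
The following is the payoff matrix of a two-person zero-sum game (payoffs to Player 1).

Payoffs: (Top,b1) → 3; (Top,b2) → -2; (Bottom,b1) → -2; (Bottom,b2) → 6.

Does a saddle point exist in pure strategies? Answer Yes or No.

Row minima: Top → -2, Bottom → -2; maximin = -2.
Column maxima: b1 → 3, b2 → 6; minimax = 3.
-2 ≠ 3, so no pure-strategy equilibrium exists.

No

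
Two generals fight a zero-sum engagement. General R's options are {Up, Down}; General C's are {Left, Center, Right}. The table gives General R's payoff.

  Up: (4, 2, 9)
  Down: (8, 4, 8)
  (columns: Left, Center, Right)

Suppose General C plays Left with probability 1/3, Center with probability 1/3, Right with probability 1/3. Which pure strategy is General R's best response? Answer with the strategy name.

Expected payoff of Up: (1/3)·4 + (1/3)·2 + (1/3)·9 = 5.
Expected payoff of Down: (1/3)·8 + (1/3)·4 + (1/3)·8 = 20/3.
The largest is 20/3, so General R's best response is Down.

Down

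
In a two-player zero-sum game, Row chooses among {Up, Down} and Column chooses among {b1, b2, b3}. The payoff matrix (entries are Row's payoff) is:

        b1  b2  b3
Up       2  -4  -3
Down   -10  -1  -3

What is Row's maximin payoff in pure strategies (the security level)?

Row minima: Up → -4, Down → -10.
The best of these is -4.

-4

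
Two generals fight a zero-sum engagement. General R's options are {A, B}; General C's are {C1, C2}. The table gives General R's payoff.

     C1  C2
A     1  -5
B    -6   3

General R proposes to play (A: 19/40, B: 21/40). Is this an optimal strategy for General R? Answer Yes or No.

Against C1 this mix gives (19/40)·1 + (21/40)·(-6) = -107/40.
Against C2 this mix gives (19/40)·(-5) + (21/40)·3 = -4/5.
General C will play C1, holding General R to -107/40. Shifting weight toward the row that does better against C1 would raise this floor (the equalizing mix achieves -9/5 against both C1 and C2), so the proposed strategy is not optimal.

No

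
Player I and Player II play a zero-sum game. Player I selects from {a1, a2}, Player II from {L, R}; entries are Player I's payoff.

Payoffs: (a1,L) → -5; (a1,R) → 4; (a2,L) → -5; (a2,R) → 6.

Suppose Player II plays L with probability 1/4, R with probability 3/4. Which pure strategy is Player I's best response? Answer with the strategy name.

a2

Expected payoff of a1: (1/4)·(-5) + (3/4)·4 = 7/4.
Expected payoff of a2: (1/4)·(-5) + (3/4)·6 = 13/4.
The largest is 13/4, so Player I's best response is a2.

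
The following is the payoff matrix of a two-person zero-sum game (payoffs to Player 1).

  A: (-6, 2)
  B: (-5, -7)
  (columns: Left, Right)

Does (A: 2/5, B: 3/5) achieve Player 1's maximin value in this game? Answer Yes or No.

Against Left this mix gives (2/5)·(-6) + (3/5)·(-5) = -27/5.
Against Right this mix gives (2/5)·2 + (3/5)·(-7) = -17/5.
Player 2 will play Left, holding Player 1 to -27/5. Shifting weight toward the row that does better against Left would raise this floor (the equalizing mix achieves -26/5 against both Left and Right), so the proposed strategy is not optimal.

No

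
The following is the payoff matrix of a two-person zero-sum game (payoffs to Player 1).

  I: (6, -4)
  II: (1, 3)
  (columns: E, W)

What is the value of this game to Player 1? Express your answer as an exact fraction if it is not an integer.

Row minima: I → -4, II → 1; maximin = 1.
Column maxima: E → 6, W → 3; minimax = 3.
1 ≠ 3, so there is no saddle point; optimal play is mixed.
Let Player 1 play I with probability p. Expected payoff against E: 6p + 1(1−p) = 5p + 1; against W: (-4)p + 3(1−p) = −7p + 3.
Setting these equal: 5p + 1 = −7p + 3 ⇒ 12p = 2 ⇒ p = 1/6, and the value is (5)·(1/6) + 1 = 11/6.
For Player 2: with q = P(E), equating I's and II's payoffs gives 10q − 4 = −2q + 3 ⇒ q = 7/12.

11/6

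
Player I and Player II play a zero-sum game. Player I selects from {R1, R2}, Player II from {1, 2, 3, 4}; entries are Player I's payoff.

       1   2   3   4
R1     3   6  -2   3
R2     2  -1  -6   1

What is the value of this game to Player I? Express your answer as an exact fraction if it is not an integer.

Row minima: R1 → -2, R2 → -6; maximin = -2.
Column maxima: 1 → 3, 2 → 6, 3 → -2, 4 → 3; minimax = -2.
Since maximin = minimax = -2, there is a saddle point and the value is -2.

-2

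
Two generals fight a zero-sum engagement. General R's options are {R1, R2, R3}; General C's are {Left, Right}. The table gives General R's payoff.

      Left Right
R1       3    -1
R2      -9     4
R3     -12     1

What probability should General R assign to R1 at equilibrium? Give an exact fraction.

Row minima: R1 → -1, R2 → -9, R3 → -12; maximin = -1.
Column maxima: Left → 3, Right → 4; minimax = 3.
-1 ≠ 3, so there is no saddle point; optimal play is mixed.
R3 is strictly dominated by R2, so General R never plays it.
On the remaining 2×2 (R1, R2 vs Left, Right):
Let General R play R1 with probability p. Expected payoff against Left: 3p + (-9)(1−p) = 12p − 9; against Right: (-1)p + 4(1−p) = −5p + 4.
Setting these equal: 12p − 9 = −5p + 4 ⇒ 17p = 13 ⇒ p = 13/17, and the value is (12)·(13/17) − 9 = 3/17.
For General C: with q = P(Left), equating R1's and R2's payoffs gives 4q − 1 = −13q + 4 ⇒ q = 5/17.

13/17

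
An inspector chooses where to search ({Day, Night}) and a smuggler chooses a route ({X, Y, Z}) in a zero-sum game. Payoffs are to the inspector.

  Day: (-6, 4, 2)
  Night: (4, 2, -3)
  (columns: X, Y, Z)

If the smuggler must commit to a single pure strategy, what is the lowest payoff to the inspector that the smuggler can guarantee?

Column maxima: X → 4, Y → 4, Z → 2.
The smallest of these is 2.

2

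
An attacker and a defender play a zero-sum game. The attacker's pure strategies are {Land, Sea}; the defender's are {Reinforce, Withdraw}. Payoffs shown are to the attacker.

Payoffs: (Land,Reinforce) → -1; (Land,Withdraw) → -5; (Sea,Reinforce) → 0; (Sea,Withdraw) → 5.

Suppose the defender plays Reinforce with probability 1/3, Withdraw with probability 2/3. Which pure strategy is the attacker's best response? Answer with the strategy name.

Expected payoff of Land: (1/3)·(-1) + (2/3)·(-5) = -11/3.
Expected payoff of Sea: (1/3)·0 + (2/3)·5 = 10/3.
The largest is 10/3, so the attacker's best response is Sea.

Sea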